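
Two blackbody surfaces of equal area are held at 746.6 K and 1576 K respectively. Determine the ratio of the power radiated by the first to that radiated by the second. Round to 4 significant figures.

With equal areas, P₁/P₂ = (T₁/T₂)⁴ = (746.6/1576)⁴ = 0.05036.

P₁/P₂ ≈ 0.05036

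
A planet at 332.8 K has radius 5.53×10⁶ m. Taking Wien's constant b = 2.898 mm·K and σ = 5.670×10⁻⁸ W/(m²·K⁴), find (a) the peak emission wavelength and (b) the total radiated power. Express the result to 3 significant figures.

λ_max ≈ 8.71 μm; P ≈ 2.67×10¹⁷ W

(a) λ_max = b/T = 2.898×10⁻³/332.8 = 8.708×10⁻⁶ m = 8.71 μm.
Surface area A = 4πR² = 4π(5.53×10⁶ m)² = 3.84291×10¹⁴ m².
(b) P = σAT⁴ = 5.670×10⁻⁸×3.84291×10¹⁴×(332.8)⁴ = 2.67×10¹⁷ W.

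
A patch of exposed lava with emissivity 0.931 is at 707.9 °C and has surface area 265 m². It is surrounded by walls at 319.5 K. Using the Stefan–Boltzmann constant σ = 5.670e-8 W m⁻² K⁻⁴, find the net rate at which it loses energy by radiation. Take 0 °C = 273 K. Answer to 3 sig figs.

Net loss ≈ 1.28×10⁷ W

T = 707.9 °C + 273 = 980.9 K.
Area A = 265 m².
Net radiated power P_net = εσA(T⁴ − T₀⁴) = 0.931×5.670×10⁻⁸×265×(980.9⁴ − 319.5⁴).
T⁴ − T₀⁴ = 9.25761×10¹¹ − 1.04204×10¹⁰ = 9.15341×10¹¹ K⁴, so P_net = 1.28×10⁷ W.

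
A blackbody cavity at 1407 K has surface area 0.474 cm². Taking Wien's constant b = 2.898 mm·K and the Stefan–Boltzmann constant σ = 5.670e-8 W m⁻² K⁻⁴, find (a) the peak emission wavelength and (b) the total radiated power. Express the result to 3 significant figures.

λ_max ≈ 2.06×10³ nm; P ≈ 10.5 W

(a) λ_max = b/T = 2.898×10⁻³/1407 = 2.060×10⁻⁶ m = 2.06×10³ nm.
Area A = 0.474 cm² = 4.74×10⁻⁵ m².
(b) P = σAT⁴ = 5.670×10⁻⁸×4.74×10⁻⁵×(1407)⁴ = 10.5 W.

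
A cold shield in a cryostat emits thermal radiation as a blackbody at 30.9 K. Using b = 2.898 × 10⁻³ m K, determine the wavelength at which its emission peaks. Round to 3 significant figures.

Wien's displacement law: λ_max = b/T = (2.898×10⁻³ m·K)/(30.9 K) = 9.379×10⁻⁵ m.
That is 93.8 μm, in the infrared range.

λ_max ≈ 93.8 μm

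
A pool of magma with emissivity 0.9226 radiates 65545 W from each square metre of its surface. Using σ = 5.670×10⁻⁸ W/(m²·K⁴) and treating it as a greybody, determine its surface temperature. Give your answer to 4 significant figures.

T ≈ 1058 K

I = εσT⁴, so T = (I/εσ)^(1/4) = (65545/(0.9226×5.670×10⁻⁸))^(1/4) = 1058 K.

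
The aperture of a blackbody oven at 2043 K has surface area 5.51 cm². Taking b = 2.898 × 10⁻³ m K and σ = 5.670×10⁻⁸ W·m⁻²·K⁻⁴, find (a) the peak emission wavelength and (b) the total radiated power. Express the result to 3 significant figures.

λ_max ≈ 1.42×10³ nm; P ≈ 544 W

(a) λ_max = b/T = 2.898×10⁻³/2043 = 1.419×10⁻⁶ m = 1.42×10³ nm.
Area A = 5.51 cm² = 5.51×10⁻⁴ m².
(b) P = σAT⁴ = 5.670×10⁻⁸×5.51×10⁻⁴×(2043)⁴ = 544 W.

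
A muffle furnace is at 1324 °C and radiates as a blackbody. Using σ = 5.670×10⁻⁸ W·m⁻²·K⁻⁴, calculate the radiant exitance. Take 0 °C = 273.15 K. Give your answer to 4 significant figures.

I ≈ 3.689×10⁵ W/m²

T = 1324 °C + 273.15 = 1597.15 K.
Stefan–Boltzmann: I = σT⁴ = 5.670×10⁻⁸ × (1597.15)⁴ = 3.689×10⁵ W/m².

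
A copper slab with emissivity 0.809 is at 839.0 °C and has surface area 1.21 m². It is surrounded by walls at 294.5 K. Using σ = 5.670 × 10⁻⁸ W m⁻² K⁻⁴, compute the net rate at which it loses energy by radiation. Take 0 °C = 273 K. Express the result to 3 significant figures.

T = 839.0 °C + 273 = 1112.0 K.
Area A = 1.21 m².
Net radiated power P_net = εσA(T⁴ − T₀⁴) = 0.809×5.670×10⁻⁸×1.21×(1112.0⁴ − 294.5⁴).
T⁴ − T₀⁴ = 1.52904×10¹² − 7.52214×10⁹ = 1.52152×10¹² K⁴, so P_net = 8.44×10⁴ W.

Net loss ≈ 8.44×10⁴ W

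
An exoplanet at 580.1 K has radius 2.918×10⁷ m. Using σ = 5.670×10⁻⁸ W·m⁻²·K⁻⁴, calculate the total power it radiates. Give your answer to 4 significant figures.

P ≈ 6.870×10¹⁹ W

Surface area A = 4πR² = 4π(2.918×10⁷ m)² = 1.06999×10¹⁶ m².
P = σAT⁴ = 5.670×10⁻⁸ × 1.06999×10¹⁶ × (580.1)⁴ = 6.870×10¹⁹ W.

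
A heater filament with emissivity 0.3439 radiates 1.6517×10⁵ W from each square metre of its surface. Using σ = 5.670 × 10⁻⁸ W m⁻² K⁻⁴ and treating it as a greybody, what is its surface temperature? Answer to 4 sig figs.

T ≈ 1706 K

I = εσT⁴, so T = (I/εσ)^(1/4) = (1.6517×10⁵/(0.3439×5.670×10⁻⁸))^(1/4) = 1706 K.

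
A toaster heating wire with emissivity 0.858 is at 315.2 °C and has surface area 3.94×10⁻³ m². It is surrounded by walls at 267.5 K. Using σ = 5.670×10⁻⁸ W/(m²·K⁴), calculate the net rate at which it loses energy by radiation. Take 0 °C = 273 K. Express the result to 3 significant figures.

T = 315.2 °C + 273 = 588.2 K.
Area A = 3.94×10⁻³ m².
Net radiated power P_net = εσA(T⁴ − T₀⁴) = 0.858×5.670×10⁻⁸×3.94×10⁻³×(588.2⁴ − 267.5⁴).
T⁴ − T₀⁴ = 1.19702×10¹¹ − 5.12030×10⁹ = 1.14582×10¹¹ K⁴, so P_net = 22.0 W.

Net loss ≈ 22.0 W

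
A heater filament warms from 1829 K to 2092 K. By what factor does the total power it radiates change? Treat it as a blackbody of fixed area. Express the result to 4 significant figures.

P ∝ T⁴, so P₂/P₁ = (T₂/T₁)⁴ = (2092/1829)⁴ = (1.14379)⁴ = 1.712.

P₂/P₁ ≈ 1.712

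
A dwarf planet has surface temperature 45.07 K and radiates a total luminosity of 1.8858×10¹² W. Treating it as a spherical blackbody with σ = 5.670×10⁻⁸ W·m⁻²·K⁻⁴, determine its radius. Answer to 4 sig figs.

R ≈ 8.009×10⁵ m

L = 4πR²σT⁴ ⇒ R = √(L/(4πσT⁴)).
σT⁴ = 0.233956 W/m², so R = √(1.8858×10¹²/(4π×0.233956)) = 8.009×10⁵ m.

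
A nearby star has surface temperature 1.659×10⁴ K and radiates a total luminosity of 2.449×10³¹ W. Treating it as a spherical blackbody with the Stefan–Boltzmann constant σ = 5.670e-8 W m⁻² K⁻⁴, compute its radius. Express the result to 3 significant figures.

R ≈ 2.13×10¹⁰ m

L = 4πR²σT⁴ ⇒ R = √(L/(4πσT⁴)).
σT⁴ = 4.29505×10⁹ W/m², so R = √(2.449×10³¹/(4π×4.29505×10⁹)) = 2.13×10¹⁰ m.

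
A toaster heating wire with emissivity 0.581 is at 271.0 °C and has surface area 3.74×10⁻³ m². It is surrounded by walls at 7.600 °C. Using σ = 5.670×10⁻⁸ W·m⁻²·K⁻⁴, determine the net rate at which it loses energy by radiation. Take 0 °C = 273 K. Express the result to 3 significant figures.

T = 271.0 °C + 273 = 544.0 K.
Surroundings: T = 7.600 °C + 273 = 280.600 K.
Area A = 3.74×10⁻³ m².
Net radiated power P_net = εσA(T⁴ − T₀⁴) = 0.581×5.670×10⁻⁸×3.74×10⁻³×(544.0⁴ − 280.600⁴).
T⁴ − T₀⁴ = 8.75781×10¹⁰ − 6.19941×10⁹ = 8.13787×10¹⁰ K⁴, so P_net = 10.0 W.

Net loss ≈ 10.0 W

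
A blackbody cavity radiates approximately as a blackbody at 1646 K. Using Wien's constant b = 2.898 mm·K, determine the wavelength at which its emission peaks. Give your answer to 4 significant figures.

λ_max ≈ 1.761 μm

Wien's displacement law: λ_max = b/T = (2.898×10⁻³ m·K)/(1646 K) = 1.7606×10⁻⁶ m.
That is 1.761 μm, in the infrared range.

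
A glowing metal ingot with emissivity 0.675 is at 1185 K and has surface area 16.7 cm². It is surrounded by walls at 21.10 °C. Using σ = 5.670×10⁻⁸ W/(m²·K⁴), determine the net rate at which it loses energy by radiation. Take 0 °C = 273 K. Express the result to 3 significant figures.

Surroundings: T = 21.10 °C + 273 = 294.10 K.
Area A = 16.7 cm² = 1.67×10⁻³ m².
Net radiated power P_net = εσA(T⁴ − T₀⁴) = 0.675×5.670×10⁻⁸×1.67×10⁻³×(1185⁴ − 294.10⁴).
T⁴ − T₀⁴ = 1.97185×10¹² − 7.48135×10⁹ = 1.96437×10¹² K⁴, so P_net = 126 W.

Net loss ≈ 126 W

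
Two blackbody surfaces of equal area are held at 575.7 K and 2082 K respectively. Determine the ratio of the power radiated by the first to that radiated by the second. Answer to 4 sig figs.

P₁/P₂ ≈ 5.846×10⁻³

With equal areas, P₁/P₂ = (T₁/T₂)⁴ = (575.7/2082)⁴ = 5.846×10⁻³.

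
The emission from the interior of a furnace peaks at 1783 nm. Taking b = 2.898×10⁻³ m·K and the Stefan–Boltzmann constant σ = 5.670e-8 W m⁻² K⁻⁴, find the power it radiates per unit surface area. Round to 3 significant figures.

I ≈ 3.96×10⁵ W/m²

Wien's law: T = b/λ_max = 2.898×10⁻³/1.783×10⁻⁶ = 1625.35 K.
Then I = σT⁴ = 5.670×10⁻⁸×(1625.35)⁴ = 3.96×10⁵ W/m².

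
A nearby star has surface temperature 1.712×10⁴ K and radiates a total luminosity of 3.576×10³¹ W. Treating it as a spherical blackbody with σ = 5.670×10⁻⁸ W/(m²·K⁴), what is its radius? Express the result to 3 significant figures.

L = 4πR²σT⁴ ⇒ R = √(L/(4πσT⁴)).
σT⁴ = 4.87078×10⁹ W/m², so R = √(3.576×10³¹/(4π×4.87078×10⁹)) = 2.42×10¹⁰ m.

R ≈ 2.42×10¹⁰ m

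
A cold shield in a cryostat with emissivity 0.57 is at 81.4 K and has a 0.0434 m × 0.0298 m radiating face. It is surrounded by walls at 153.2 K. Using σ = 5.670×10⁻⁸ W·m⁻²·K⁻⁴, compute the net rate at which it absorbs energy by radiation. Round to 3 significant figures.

Area A = 0.0434 × 0.0298 = 1.29332×10⁻³ m².
Net radiated power P_net = εσA(T⁴ − T₀⁴) = 0.57×5.670×10⁻⁸×1.29332×10⁻³×(81.4⁴ − 153.2⁴).
T⁴ − T₀⁴ = 4.39033×10⁷ − 5.50852×10⁸ = -5.06949×10⁸ K⁴, so P_net = -0.0212 W — negative, meaning a net gain of 0.0212 W.

Net gain ≈ 0.0212 W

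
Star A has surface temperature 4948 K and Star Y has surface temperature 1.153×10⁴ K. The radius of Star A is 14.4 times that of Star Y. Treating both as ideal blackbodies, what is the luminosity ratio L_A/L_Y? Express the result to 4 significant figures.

L ∝ R²T⁴, so L_A/L_Y = (R_A/R_Y)²(T_A/T_Y)⁴ = (14.4)² × (4948/1.153×10⁴)⁴ = 207.36 × 0.0339158 = 7.033.

L_A/L_Y ≈ 7.033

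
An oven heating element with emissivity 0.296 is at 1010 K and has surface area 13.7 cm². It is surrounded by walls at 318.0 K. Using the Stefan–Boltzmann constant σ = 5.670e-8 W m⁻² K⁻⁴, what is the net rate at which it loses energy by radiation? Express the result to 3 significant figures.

Net loss ≈ 23.7 W

Area A = 13.7 cm² = 1.37×10⁻³ m².
Net radiated power P_net = εσA(T⁴ − T₀⁴) = 0.296×5.670×10⁻⁸×1.37×10⁻³×(1010⁴ − 318.0⁴).
T⁴ − T₀⁴ = 1.04060×10¹² − 1.02261×10¹⁰ = 1.03037×10¹² K⁴, so P_net = 23.7 W.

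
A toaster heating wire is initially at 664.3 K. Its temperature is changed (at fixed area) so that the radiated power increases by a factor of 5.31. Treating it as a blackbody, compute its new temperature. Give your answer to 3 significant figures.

P ∝ T⁴, so T₂/T₁ = (P₂/P₁)^(1/4) = (5.31)^(1/4) = 1.51801.
T₂ = 664.3 × 1.51801 = 1.01×10³ K.

T₂ ≈ 1.01×10³ K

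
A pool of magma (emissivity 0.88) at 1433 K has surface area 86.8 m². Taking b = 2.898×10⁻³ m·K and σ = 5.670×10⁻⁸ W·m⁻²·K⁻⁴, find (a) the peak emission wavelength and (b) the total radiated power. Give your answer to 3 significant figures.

λ_max ≈ 2.02 μm; P ≈ 1.83×10⁷ W

(a) λ_max = b/T = 2.898×10⁻³/1433 = 2.022×10⁻⁶ m = 2.02 μm.
Area A = 86.8 m².
(b) P = εσAT⁴ = 0.88×5.670×10⁻⁸×86.8×(1433)⁴ = 1.83×10⁷ W.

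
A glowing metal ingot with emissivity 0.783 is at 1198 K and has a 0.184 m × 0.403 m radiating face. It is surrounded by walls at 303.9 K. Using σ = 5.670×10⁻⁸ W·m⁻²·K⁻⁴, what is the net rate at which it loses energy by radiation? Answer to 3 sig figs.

Net loss ≈ 6.75×10³ W

Area A = 0.184 × 0.403 = 0.074152 m².
Net radiated power P_net = εσA(T⁴ − T₀⁴) = 0.783×5.670×10⁻⁸×0.074152×(1198⁴ − 303.9⁴).
T⁴ − T₀⁴ = 2.05981×10¹² − 8.52948×10⁹ = 2.05128×10¹² K⁴, so P_net = 6.75×10³ W.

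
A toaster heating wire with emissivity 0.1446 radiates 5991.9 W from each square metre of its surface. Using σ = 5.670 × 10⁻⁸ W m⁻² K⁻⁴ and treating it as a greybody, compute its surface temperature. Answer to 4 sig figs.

I = εσT⁴, so T = (I/εσ)^(1/4) = (5991.9/(0.1446×5.670×10⁻⁸))^(1/4) = 924.6 K.

T ≈ 924.6 K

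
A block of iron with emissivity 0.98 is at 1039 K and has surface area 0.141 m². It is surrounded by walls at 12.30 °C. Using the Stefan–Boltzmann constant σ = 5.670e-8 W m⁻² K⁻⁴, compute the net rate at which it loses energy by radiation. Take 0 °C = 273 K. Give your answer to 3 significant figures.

Net loss ≈ 9.08×10³ W

Surroundings: T = 12.30 °C + 273 = 285.30 K.
Area A = 0.141 m².
Net radiated power P_net = εσA(T⁴ − T₀⁴) = 0.98×5.670×10⁻⁸×0.141×(1039⁴ − 285.30⁴).
T⁴ − T₀⁴ = 1.16537×10¹² − 6.62532×10⁹ = 1.15874×10¹² K⁴, so P_net = 9.08×10³ W.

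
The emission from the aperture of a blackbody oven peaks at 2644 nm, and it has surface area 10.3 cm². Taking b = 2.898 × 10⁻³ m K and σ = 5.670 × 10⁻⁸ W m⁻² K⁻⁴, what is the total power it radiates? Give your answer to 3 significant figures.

Wien's law: T = b/λ_max = 2.898×10⁻³/2.644×10⁻⁶ = 1096.07 K.
Area A = 10.3 cm² = 1.03×10⁻³ m².
Then P = σAT⁴ = 5.670×10⁻⁸×1.03×10⁻³×(1096.07)⁴ = 84.3 W.

P ≈ 84.3 W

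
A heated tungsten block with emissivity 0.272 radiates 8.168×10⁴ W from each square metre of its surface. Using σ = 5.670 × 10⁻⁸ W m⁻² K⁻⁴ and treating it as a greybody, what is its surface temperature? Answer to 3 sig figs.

T ≈ 1.52×10³ K

I = εσT⁴, so T = (I/εσ)^(1/4) = (8.168×10⁴/(0.272×5.670×10⁻⁸))^(1/4) = 1.52×10³ K.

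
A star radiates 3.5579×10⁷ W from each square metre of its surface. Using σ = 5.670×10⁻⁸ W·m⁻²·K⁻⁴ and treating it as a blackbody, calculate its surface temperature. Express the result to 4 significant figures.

T ≈ 5005 K

I = σT⁴, so T = (I/σ)^(1/4) = (3.5579×10⁷/(5.670×10⁻⁸))^(1/4) = 5005 K.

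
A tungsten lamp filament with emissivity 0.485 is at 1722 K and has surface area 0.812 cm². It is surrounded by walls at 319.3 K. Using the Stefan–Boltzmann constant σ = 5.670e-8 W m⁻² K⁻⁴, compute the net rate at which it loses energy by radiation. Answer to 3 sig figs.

Area A = 0.812 cm² = 8.12×10⁻⁵ m².
Net radiated power P_net = εσA(T⁴ − T₀⁴) = 0.485×5.670×10⁻⁸×8.12×10⁻⁵×(1722⁴ − 319.3⁴).
T⁴ − T₀⁴ = 8.79291×10¹² − 1.03943×10¹⁰ = 8.78252×10¹² K⁴, so P_net = 19.6 W.

Net loss ≈ 19.6 W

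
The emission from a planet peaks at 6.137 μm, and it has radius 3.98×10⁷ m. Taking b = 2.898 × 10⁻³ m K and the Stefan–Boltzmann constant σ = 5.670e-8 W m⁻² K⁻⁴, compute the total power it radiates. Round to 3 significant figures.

P ≈ 5.61×10¹⁹ W

Wien's law: T = b/λ_max = 2.898×10⁻³/6.137×10⁻⁶ = 472.218 K.
Surface area A = 4πR² = 4π(3.98×10⁷ m)² = 1.99056×10¹⁶ m².
Then P = σAT⁴ = 5.670×10⁻⁸×1.99056×10¹⁶×(472.218)⁴ = 5.61×10¹⁹ W.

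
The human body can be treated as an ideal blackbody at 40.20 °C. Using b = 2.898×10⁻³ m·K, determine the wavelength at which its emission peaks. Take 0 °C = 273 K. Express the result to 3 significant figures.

λ_max ≈ 9.25 μm

T = 40.20 °C + 273 = 313.20 K.
Wien's displacement law: λ_max = b/T = (2.898×10⁻³ m·K)/(313.20 K) = 9.253×10⁻⁶ m.
That is 9.25 μm, in the infrared range.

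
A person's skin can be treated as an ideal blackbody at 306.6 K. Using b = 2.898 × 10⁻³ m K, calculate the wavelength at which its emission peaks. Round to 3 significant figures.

λ_max ≈ 9.45 μm

Wien's displacement law: λ_max = b/T = (2.898×10⁻³ m·K)/(306.6 K) = 9.452×10⁻⁶ m.
That is 9.45 μm, in the infrared range.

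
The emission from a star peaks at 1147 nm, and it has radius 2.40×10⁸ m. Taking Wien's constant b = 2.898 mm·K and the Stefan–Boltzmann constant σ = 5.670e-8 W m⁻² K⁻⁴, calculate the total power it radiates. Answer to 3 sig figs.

Wien's law: T = b/λ_max = 2.898×10⁻³/1.147×10⁻⁶ = 2526.59 K.
Surface area A = 4πR² = 4π(2.40×10⁸ m)² = 7.23823×10¹⁷ m².
Then P = σAT⁴ = 5.670×10⁻⁸×7.23823×10¹⁷×(2526.59)⁴ = 1.67×10²⁴ W.

P ≈ 1.67×10²⁴ W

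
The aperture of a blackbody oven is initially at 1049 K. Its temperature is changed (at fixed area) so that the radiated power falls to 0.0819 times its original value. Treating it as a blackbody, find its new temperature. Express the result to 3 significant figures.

T₂ ≈ 561 K

P ∝ T⁴, so T₂/T₁ = (P₂/P₁)^(1/4) = (0.0819)^(1/4) = 0.534960.
T₂ = 1049 × 0.534960 = 561 K.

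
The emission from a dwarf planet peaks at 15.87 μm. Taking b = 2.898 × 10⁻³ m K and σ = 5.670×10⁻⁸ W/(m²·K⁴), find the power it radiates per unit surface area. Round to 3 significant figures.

Wien's law: T = b/λ_max = 2.898×10⁻³/1.587×10⁻⁵ = 182.609 K.
Then I = σT⁴ = 5.670×10⁻⁸×(182.609)⁴ = 63.0 W/m².

I ≈ 63.0 W/m²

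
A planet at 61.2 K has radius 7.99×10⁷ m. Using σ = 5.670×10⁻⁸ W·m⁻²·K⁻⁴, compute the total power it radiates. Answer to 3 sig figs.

Surface area A = 4πR² = 4π(7.99×10⁷ m)² = 8.02238×10¹⁶ m².
P = σAT⁴ = 5.670×10⁻⁸ × 8.02238×10¹⁶ × (61.2)⁴ = 6.38×10¹⁶ W.

P ≈ 6.38×10¹⁶ W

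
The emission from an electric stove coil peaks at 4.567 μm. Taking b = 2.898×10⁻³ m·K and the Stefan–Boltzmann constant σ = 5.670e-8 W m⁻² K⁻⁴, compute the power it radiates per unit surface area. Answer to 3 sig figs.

Wien's law: T = b/λ_max = 2.898×10⁻³/4.567×10⁻⁶ = 634.552 K.
Then I = σT⁴ = 5.670×10⁻⁸×(634.552)⁴ = 9.19×10³ W/m².

I ≈ 9.19×10³ W/m²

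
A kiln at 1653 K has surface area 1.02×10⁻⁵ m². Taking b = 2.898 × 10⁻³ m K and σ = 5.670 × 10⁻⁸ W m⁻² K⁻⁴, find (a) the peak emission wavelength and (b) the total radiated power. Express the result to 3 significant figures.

(a) λ_max = b/T = 2.898×10⁻³/1653 = 1.753×10⁻⁶ m = 1.75 μm.
Area A = 1.02×10⁻⁵ m².
(b) P = σAT⁴ = 5.670×10⁻⁸×1.02×10⁻⁵×(1653)⁴ = 4.32 W.

λ_max ≈ 1.75 μm; P ≈ 4.32 W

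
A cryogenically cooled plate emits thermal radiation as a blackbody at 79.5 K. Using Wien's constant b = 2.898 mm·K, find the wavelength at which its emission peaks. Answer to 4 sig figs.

λ_max ≈ 36.45 μm

Wien's displacement law: λ_max = b/T = (2.898×10⁻³ m·K)/(79.5 K) = 3.6453×10⁻⁵ m.
That is 36.45 μm, in the infrared range.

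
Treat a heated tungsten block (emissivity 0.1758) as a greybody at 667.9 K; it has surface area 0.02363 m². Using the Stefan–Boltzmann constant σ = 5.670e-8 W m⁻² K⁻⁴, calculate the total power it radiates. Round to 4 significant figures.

P ≈ 46.87 W

Area A = 0.02363 m².
P = εσAT⁴ = 0.1758 × 5.670×10⁻⁸ × 0.02363 × (667.9)⁴ = 46.87 W.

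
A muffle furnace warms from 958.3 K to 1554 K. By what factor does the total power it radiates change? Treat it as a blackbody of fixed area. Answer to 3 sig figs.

P₂/P₁ ≈ 6.92

P ∝ T⁴, so P₂/P₁ = (T₂/T₁)⁴ = (1554/958.3)⁴ = (1.62162)⁴ = 6.92.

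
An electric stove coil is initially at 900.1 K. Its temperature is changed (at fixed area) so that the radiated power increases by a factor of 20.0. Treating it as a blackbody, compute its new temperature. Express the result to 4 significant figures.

P ∝ T⁴, so T₂/T₁ = (P₂/P₁)^(1/4) = (20.0)^(1/4) = 2.11474.
T₂ = 900.1 × 2.11474 = 1903 K.

T₂ ≈ 1903 K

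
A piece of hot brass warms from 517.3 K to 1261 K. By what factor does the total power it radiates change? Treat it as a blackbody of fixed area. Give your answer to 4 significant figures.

P ∝ T⁴, so P₂/P₁ = (T₂/T₁)⁴ = (1261/517.3)⁴ = (2.43766)⁴ = 35.31.

P₂/P₁ ≈ 35.31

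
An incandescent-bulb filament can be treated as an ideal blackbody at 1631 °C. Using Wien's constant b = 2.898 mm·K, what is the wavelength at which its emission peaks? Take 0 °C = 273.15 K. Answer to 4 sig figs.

T = 1631 °C + 273.15 = 1904.15 K.
Wien's displacement law: λ_max = b/T = (2.898×10⁻³ m·K)/(1904.15 K) = 1.5219×10⁻⁶ m.
That is 1522 nm, in the infrared range.

λ_max ≈ 1522 nm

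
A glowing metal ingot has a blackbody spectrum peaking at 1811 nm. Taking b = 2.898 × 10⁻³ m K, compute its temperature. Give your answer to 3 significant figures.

T ≈ 1.60×10³ K

Wien's law gives T = b/λ_max = (2.898×10⁻³ m·K)/(1.811×10⁻⁶ m) = 1.60×10³ K.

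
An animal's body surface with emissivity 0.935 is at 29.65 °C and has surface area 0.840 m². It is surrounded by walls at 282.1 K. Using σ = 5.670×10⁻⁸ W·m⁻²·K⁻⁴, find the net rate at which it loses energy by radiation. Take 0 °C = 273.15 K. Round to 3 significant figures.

Net loss ≈ 92.3 W

T = 29.65 °C + 273.15 = 302.80 K.
Area A = 0.840 m².
Net radiated power P_net = εσA(T⁴ − T₀⁴) = 0.935×5.670×10⁻⁸×0.840×(302.80⁴ − 282.1⁴).
T⁴ − T₀⁴ = 8.40666×10⁹ − 6.33304×10⁹ = 2.07362×10⁹ K⁴, so P_net = 92.3 W.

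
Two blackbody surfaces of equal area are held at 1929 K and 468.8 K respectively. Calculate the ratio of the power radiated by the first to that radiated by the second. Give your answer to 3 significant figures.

P₁/P₂ ≈ 287

With equal areas, P₁/P₂ = (T₁/T₂)⁴ = (1929/468.8)⁴ = 287.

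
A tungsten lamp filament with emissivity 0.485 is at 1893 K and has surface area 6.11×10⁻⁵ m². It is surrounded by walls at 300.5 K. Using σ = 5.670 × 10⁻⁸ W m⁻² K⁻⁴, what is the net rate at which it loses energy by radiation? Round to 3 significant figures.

Area A = 6.11×10⁻⁵ m².
Net radiated power P_net = εσA(T⁴ − T₀⁴) = 0.485×5.670×10⁻⁸×6.11×10⁻⁵×(1893⁴ − 300.5⁴).
T⁴ − T₀⁴ = 1.28411×10¹³ − 8.15414×10⁹ = 1.28329×10¹³ K⁴, so P_net = 21.6 W.

Net loss ≈ 21.6 W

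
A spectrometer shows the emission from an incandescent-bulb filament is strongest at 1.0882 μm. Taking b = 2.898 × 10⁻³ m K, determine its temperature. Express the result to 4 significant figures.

T ≈ 2663 K

Wien's law gives T = b/λ_max = (2.898×10⁻³ m·K)/(1.0882×10⁻⁶ m) = 2663 K.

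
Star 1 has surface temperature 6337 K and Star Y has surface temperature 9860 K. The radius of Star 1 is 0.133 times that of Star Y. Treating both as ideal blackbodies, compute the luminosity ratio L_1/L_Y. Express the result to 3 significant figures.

L ∝ R²T⁴, so L_1/L_Y = (R_1/R_Y)²(T_1/T_Y)⁴ = (0.133)² × (6337/9860)⁴ = 0.017689 × 0.170619 = 3.02×10⁻³.

L_1/L_Y ≈ 3.02×10⁻³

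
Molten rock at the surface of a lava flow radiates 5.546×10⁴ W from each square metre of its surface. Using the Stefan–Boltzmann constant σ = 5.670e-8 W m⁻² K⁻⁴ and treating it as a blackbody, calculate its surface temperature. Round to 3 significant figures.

T ≈ 994 K

I = σT⁴, so T = (I/σ)^(1/4) = (5.546×10⁴/(5.670×10⁻⁸))^(1/4) = 994 K.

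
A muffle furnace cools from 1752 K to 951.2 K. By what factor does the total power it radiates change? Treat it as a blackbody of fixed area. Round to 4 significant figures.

P₂/P₁ ≈ 0.08689

P ∝ T⁴, so P₂/P₁ = (T₂/T₁)⁴ = (951.2/1752)⁴ = (0.542922)⁴ = 0.08689.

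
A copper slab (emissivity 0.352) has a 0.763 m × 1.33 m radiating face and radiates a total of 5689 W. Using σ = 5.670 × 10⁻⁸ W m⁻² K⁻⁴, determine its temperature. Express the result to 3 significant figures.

T ≈ 728 K

Area A = 0.763 × 1.33 = 1.01479 m².
P = εσAT⁴ ⇒ T = (P/(εσA))^(1/4) = (5689/(0.352×5.670×10⁻⁸×1.01479))^(1/4) = 728 K.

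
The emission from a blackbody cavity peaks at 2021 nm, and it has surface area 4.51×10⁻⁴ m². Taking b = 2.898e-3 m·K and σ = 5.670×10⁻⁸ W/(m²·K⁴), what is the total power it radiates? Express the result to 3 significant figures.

P ≈ 108 W

Wien's law: T = b/λ_max = 2.898×10⁻³/2.021×10⁻⁶ = 1433.94 K.
Area A = 4.51×10⁻⁴ m².
Then P = σAT⁴ = 5.670×10⁻⁸×4.51×10⁻⁴×(1433.94)⁴ = 108 W.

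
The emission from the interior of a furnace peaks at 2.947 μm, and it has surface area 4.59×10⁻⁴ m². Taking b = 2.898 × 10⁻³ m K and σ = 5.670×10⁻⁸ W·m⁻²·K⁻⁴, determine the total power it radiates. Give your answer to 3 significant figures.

P ≈ 24.3 W

Wien's law: T = b/λ_max = 2.898×10⁻³/2.947×10⁻⁶ = 983.373 K.
Area A = 4.59×10⁻⁴ m².
Then P = σAT⁴ = 5.670×10⁻⁸×4.59×10⁻⁴×(983.373)⁴ = 24.3 W.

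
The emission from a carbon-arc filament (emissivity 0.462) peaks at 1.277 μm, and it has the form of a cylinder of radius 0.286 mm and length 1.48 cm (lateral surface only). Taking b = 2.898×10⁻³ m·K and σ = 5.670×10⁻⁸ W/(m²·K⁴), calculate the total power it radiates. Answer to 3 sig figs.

P ≈ 18.5 W

Wien's law: T = b/λ_max = 2.898×10⁻³/1.277×10⁻⁶ = 2269.38 K.
Lateral area A = 2πrL = 2π×2.86×10⁻⁴×0.0148 = 2.65955×10⁻⁵ m².
Then P = εσAT⁴ = 0.462×5.670×10⁻⁸×2.65955×10⁻⁵×(2269.38)⁴ = 18.5 W.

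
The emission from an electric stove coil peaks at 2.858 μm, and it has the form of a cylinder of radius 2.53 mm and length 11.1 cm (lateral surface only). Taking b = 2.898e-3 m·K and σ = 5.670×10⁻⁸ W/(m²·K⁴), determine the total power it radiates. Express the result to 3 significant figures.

P ≈ 106 W

Wien's law: T = b/λ_max = 2.898×10⁻³/2.858×10⁻⁶ = 1014.00 K.
Lateral area A = 2πrL = 2π×2.53×10⁻³×0.111 = 1.76451×10⁻³ m².
Then P = σAT⁴ = 5.670×10⁻⁸×1.76451×10⁻³×(1014.00)⁴ = 106 W.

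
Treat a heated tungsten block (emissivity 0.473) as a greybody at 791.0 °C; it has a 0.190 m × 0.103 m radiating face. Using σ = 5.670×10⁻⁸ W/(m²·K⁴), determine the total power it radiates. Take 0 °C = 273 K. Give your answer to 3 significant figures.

T = 791.0 °C + 273 = 1064.0 K.
Area A = 0.190 × 0.103 = 0.01957 m².
P = εσAT⁴ = 0.473 × 5.670×10⁻⁸ × 0.01957 × (1064.0)⁴ = 673 W.

P ≈ 673 W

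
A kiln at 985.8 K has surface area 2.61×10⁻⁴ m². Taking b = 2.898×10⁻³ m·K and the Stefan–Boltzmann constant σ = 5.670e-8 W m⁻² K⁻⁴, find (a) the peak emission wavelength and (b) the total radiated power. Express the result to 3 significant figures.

(a) λ_max = b/T = 2.898×10⁻³/985.8 = 2.940×10⁻⁶ m = 2.94 μm.
Area A = 2.61×10⁻⁴ m².
(b) P = σAT⁴ = 5.670×10⁻⁸×2.61×10⁻⁴×(985.8)⁴ = 14.0 W.

λ_max ≈ 2.94 μm; P ≈ 14.0 W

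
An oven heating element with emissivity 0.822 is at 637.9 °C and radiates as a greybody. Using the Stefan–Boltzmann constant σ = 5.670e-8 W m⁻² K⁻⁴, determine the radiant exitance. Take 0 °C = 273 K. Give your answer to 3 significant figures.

T = 637.9 °C + 273 = 910.9 K.
Stefan–Boltzmann: I = εσT⁴ = 0.822 × 5.670×10⁻⁸ × (910.9)⁴ = 3.21×10⁴ W/m².

I ≈ 3.21×10⁴ W/m²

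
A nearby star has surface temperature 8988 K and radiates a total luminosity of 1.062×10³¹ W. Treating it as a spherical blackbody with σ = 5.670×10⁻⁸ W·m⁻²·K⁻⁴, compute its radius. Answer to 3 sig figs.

L = 4πR²σT⁴ ⇒ R = √(L/(4πσT⁴)).
σT⁴ = 3.70029×10⁸ W/m², so R = √(1.062×10³¹/(4π×3.70029×10⁸)) = 4.78×10¹⁰ m.

R ≈ 4.78×10¹⁰ m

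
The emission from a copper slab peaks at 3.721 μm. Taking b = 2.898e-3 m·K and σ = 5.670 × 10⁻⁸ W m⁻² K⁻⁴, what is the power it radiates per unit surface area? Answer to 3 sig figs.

I ≈ 2.09×10⁴ W/m²

Wien's law: T = b/λ_max = 2.898×10⁻³/3.721×10⁻⁶ = 778.823 K.
Then I = σT⁴ = 5.670×10⁻⁸×(778.823)⁴ = 2.09×10⁴ W/m².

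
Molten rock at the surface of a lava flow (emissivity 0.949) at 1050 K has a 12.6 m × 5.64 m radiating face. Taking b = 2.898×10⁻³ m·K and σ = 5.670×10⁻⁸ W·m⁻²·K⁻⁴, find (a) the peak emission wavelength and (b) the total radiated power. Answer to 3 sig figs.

λ_max ≈ 2.76×10³ nm; P ≈ 4.65×10⁶ W

(a) λ_max = b/T = 2.898×10⁻³/1050 = 2.760×10⁻⁶ m = 2.76×10³ nm.
Area A = 12.6 × 5.64 = 71.064 m².
(b) P = εσAT⁴ = 0.949×5.670×10⁻⁸×71.064×(1050)⁴ = 4.65×10⁶ W.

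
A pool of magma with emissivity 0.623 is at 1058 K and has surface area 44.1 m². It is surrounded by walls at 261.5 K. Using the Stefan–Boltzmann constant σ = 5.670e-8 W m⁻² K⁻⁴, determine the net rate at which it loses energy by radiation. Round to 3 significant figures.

Area A = 44.1 m².
Net radiated power P_net = εσA(T⁴ − T₀⁴) = 0.623×5.670×10⁻⁸×44.1×(1058⁴ − 261.5⁴).
T⁴ − T₀⁴ = 1.25298×10¹² − 4.67613×10⁹ = 1.24830×10¹² K⁴, so P_net = 1.94×10⁶ W.

Net loss ≈ 1.94×10⁶ W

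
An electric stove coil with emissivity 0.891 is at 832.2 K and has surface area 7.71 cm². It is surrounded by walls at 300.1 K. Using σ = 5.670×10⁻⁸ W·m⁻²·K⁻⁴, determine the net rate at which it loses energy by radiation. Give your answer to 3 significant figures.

Net loss ≈ 18.4 W

Area A = 7.71 cm² = 7.71×10⁻⁴ m².
Net radiated power P_net = εσA(T⁴ − T₀⁴) = 0.891×5.670×10⁻⁸×7.71×10⁻⁴×(832.2⁴ − 300.1⁴).
T⁴ − T₀⁴ = 4.79635×10¹¹ − 8.11081×10⁹ = 4.71524×10¹¹ K⁴, so P_net = 18.4 W.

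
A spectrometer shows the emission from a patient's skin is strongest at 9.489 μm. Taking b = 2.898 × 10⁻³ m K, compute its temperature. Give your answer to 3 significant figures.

T ≈ 305 K

Wien's law gives T = b/λ_max = (2.898×10⁻³ m·K)/(9.489×10⁻⁶ m) = 305 K.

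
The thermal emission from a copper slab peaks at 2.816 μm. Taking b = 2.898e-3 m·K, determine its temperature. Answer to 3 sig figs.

Wien's law gives T = b/λ_max = (2.898×10⁻³ m·K)/(2.816×10⁻⁶ m) = 1.03×10³ K.

T ≈ 1.03×10³ K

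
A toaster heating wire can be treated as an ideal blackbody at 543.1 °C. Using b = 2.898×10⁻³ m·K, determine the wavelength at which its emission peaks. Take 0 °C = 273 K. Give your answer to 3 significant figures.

λ_max ≈ 3.55 μm

T = 543.1 °C + 273 = 816.1 K.
Wien's displacement law: λ_max = b/T = (2.898×10⁻³ m·K)/(816.1 K) = 3.551×10⁻⁶ m.
That is 3.55 μm, in the infrared range.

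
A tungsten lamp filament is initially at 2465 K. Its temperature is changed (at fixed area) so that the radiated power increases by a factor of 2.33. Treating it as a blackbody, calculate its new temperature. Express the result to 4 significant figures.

T₂ ≈ 3045 K

P ∝ T⁴, so T₂/T₁ = (P₂/P₁)^(1/4) = (2.33)^(1/4) = 1.23549.
T₂ = 2465 × 1.23549 = 3045 K.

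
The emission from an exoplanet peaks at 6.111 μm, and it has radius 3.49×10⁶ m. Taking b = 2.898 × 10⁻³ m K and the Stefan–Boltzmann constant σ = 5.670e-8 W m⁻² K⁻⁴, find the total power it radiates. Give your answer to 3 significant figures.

Wien's law: T = b/λ_max = 2.898×10⁻³/6.111×10⁻⁶ = 474.227 K.
Surface area A = 4πR² = 4π(3.49×10⁶ m)² = 1.53060×10¹⁴ m².
Then P = σAT⁴ = 5.670×10⁻⁸×1.53060×10¹⁴×(474.227)⁴ = 4.39×10¹⁷ W.

P ≈ 4.39×10¹⁷ W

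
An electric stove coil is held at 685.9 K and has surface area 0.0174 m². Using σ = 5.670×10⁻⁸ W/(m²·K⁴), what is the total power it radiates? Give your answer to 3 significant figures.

P ≈ 218 W

Area A = 0.0174 m².
P = σAT⁴ = 5.670×10⁻⁸ × 0.0174 × (685.9)⁴ = 218 W.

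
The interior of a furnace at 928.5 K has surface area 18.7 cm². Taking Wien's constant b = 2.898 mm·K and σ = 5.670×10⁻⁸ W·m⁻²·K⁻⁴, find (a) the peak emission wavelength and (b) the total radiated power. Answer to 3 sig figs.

λ_max ≈ 3.12 μm; P ≈ 78.8 W

(a) λ_max = b/T = 2.898×10⁻³/928.5 = 3.121×10⁻⁶ m = 3.12 μm.
Area A = 18.7 cm² = 1.87×10⁻³ m².
(b) P = σAT⁴ = 5.670×10⁻⁸×1.87×10⁻³×(928.5)⁴ = 78.8 W.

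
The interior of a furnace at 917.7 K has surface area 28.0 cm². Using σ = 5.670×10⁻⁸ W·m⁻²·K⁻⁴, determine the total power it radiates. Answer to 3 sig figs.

P ≈ 113 W

Area A = 28.0 cm² = 2.80×10⁻³ m².
P = σAT⁴ = 5.670×10⁻⁸ × 2.80×10⁻³ × (917.7)⁴ = 113 W.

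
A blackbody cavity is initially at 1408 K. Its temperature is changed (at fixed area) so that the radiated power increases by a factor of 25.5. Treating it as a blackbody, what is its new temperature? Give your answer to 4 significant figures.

P ∝ T⁴, so T₂/T₁ = (P₂/P₁)^(1/4) = (25.5)^(1/4) = 2.24717.
T₂ = 1408 × 2.24717 = 3164 K.

T₂ ≈ 3164 K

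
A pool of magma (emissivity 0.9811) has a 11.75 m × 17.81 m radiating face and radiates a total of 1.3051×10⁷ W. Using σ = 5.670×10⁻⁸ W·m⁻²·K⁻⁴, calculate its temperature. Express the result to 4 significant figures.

T ≈ 1029 K

Area A = 11.75 × 17.81 = 209.267 m².
P = εσAT⁴ ⇒ T = (P/(εσA))^(1/4) = (1.3051×10⁷/(0.9811×5.670×10⁻⁸×209.267))^(1/4) = 1029 K.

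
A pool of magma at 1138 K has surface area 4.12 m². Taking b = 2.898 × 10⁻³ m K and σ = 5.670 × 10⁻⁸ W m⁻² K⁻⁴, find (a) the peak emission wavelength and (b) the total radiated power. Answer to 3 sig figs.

(a) λ_max = b/T = 2.898×10⁻³/1138 = 2.547×10⁻⁶ m = 2.55×10³ nm.
Area A = 4.12 m².
(b) P = σAT⁴ = 5.670×10⁻⁸×4.12×(1138)⁴ = 3.92×10⁵ W.

λ_max ≈ 2.55×10³ nm; P ≈ 3.92×10⁵ W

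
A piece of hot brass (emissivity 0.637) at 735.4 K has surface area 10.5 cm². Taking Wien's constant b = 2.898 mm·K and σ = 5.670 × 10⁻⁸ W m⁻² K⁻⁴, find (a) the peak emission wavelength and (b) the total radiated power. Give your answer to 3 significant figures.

λ_max ≈ 3.94 μm; P ≈ 11.1 W

(a) λ_max = b/T = 2.898×10⁻³/735.4 = 3.941×10⁻⁶ m = 3.94 μm.
Area A = 10.5 cm² = 1.05×10⁻³ m².
(b) P = εσAT⁴ = 0.637×5.670×10⁻⁸×1.05×10⁻³×(735.4)⁴ = 11.1 W.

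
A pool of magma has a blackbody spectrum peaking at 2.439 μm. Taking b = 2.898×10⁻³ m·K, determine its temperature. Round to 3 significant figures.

Wien's law gives T = b/λ_max = (2.898×10⁻³ m·K)/(2.439×10⁻⁶ m) = 1.19×10³ K.

T ≈ 1.19×10³ K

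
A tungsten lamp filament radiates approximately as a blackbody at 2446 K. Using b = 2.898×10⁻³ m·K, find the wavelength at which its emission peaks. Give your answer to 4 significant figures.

Wien's displacement law: λ_max = b/T = (2.898×10⁻³ m·K)/(2446 K) = 1.1848×10⁻⁶ m.
That is 1.185 μm, in the infrared range.

λ_max ≈ 1.185 μm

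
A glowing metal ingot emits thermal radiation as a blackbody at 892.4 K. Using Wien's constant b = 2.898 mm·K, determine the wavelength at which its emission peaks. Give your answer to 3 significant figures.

Wien's displacement law: λ_max = b/T = (2.898×10⁻³ m·K)/(892.4 K) = 3.247×10⁻⁶ m.
That is 3.25 μm, in the infrared range.

λ_max ≈ 3.25 μm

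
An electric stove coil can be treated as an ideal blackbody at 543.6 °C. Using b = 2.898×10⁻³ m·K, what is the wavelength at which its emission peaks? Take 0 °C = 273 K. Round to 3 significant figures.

λ_max ≈ 3.55 μm

T = 543.6 °C + 273 = 816.6 K.
Wien's displacement law: λ_max = b/T = (2.898×10⁻³ m·K)/(816.6 K) = 3.549×10⁻⁶ m.
That is 3.55 μm, in the infrared range.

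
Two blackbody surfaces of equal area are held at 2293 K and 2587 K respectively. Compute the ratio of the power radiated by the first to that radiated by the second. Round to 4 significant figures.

With equal areas, P₁/P₂ = (T₁/T₂)⁴ = (2293/2587)⁴ = 0.6172.

P₁/P₂ ≈ 0.6172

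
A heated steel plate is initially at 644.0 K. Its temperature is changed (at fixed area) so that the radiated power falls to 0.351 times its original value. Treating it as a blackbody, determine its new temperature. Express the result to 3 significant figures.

T₂ ≈ 496 K

P ∝ T⁴, so T₂/T₁ = (P₂/P₁)^(1/4) = (0.351)^(1/4) = 0.769709.
T₂ = 644.0 × 0.769709 = 496 K.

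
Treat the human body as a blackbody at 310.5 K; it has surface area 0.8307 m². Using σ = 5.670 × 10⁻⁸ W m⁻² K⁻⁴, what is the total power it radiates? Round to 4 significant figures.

P ≈ 437.8 W

Area A = 0.8307 m².
P = σAT⁴ = 5.670×10⁻⁸ × 0.8307 × (310.5)⁴ = 437.8 W.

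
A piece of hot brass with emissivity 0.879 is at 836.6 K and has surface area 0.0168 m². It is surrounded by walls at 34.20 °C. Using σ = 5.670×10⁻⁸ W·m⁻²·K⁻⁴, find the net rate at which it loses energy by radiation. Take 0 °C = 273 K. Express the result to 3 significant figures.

Net loss ≈ 403 W

Surroundings: T = 34.20 °C + 273 = 307.20 K.
Area A = 0.0168 m².
Net radiated power P_net = εσA(T⁴ − T₀⁴) = 0.879×5.670×10⁻⁸×0.0168×(836.6⁴ − 307.20⁴).
T⁴ − T₀⁴ = 4.89859×10¹¹ − 8.90604×10⁹ = 4.80953×10¹¹ K⁴, so P_net = 403 W.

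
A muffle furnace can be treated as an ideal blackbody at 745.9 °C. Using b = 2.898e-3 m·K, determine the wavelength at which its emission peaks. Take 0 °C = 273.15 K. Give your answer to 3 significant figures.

T = 745.9 °C + 273.15 = 1019.05 K.
Wien's displacement law: λ_max = b/T = (2.898×10⁻³ m·K)/(1019.05 K) = 2.844×10⁻⁶ m.
That is 2.84×10³ nm, in the infrared range.

λ_max ≈ 2.84×10³ nm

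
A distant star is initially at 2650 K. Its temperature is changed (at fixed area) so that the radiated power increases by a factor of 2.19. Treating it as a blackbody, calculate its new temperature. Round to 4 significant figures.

P ∝ T⁴, so T₂/T₁ = (P₂/P₁)^(1/4) = (2.19)^(1/4) = 1.21650.
T₂ = 2650 × 1.21650 = 3224 K.

T₂ ≈ 3224 K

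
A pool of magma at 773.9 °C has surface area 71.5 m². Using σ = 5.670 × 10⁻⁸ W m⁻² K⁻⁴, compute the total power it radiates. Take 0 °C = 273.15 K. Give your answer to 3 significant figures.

P ≈ 4.87×10⁶ W

T = 773.9 °C + 273.15 = 1047.05 K.
Area A = 71.5 m².
P = σAT⁴ = 5.670×10⁻⁸ × 71.5 × (1047.05)⁴ = 4.87×10⁶ W.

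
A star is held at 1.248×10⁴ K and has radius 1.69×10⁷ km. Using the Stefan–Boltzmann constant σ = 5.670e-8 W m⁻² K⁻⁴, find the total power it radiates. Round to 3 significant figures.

Surface area A = 4πR² = 4π(1.69×10¹⁰ m)² = 3.58908×10²¹ m².
P = σAT⁴ = 5.670×10⁻⁸ × 3.58908×10²¹ × (1.248×10⁴)⁴ = 4.94×10³⁰ W.

P ≈ 4.94×10³⁰ W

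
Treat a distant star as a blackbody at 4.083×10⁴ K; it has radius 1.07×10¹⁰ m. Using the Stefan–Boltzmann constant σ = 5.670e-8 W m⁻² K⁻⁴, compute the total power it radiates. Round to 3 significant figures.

Surface area A = 4πR² = 4π(1.07×10¹⁰ m)² = 1.43872×10²¹ m².
P = σAT⁴ = 5.670×10⁻⁸ × 1.43872×10²¹ × (4.083×10⁴)⁴ = 2.27×10³² W.

P ≈ 2.27×10³² W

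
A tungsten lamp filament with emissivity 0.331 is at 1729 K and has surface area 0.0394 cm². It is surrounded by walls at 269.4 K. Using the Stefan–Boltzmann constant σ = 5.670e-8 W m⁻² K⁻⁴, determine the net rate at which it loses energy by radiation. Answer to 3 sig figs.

Net loss ≈ 0.660 W

Area A = 0.0394 cm² = 3.94×10⁻⁶ m².
Net radiated power P_net = εσA(T⁴ − T₀⁴) = 0.331×5.670×10⁻⁸×3.94×10⁻⁶×(1729⁴ − 269.4⁴).
T⁴ − T₀⁴ = 8.93676×10¹² − 5.26733×10⁹ = 8.93149×10¹² K⁴, so P_net = 0.660 W.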